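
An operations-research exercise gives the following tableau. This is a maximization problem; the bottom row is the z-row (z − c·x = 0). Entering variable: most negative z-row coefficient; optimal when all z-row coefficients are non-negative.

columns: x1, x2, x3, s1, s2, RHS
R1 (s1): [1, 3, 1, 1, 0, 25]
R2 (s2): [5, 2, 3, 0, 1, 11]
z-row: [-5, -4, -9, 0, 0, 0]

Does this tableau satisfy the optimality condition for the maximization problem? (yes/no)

no

The z-row has a negative entry -9 in column x3, so it is not optimal.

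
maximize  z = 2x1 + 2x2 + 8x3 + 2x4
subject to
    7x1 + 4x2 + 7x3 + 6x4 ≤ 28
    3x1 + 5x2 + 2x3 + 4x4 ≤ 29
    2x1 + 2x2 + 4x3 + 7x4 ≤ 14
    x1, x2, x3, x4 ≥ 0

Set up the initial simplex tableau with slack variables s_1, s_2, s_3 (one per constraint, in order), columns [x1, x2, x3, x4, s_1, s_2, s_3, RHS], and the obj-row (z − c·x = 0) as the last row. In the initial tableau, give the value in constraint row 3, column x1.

2

Constraint 3 has coefficient 2 on x1.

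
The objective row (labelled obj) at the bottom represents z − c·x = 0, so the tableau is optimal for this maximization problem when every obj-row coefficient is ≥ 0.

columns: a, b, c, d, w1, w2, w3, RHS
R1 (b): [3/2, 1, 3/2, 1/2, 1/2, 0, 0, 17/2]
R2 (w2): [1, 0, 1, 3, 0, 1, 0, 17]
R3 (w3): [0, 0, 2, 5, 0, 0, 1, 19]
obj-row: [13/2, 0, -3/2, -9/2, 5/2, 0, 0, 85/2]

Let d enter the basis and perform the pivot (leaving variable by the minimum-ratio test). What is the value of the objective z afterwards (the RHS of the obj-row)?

298/5

Ratio test on column d — row 1: (17/2)/(1/2) = 17; row 2: 17/3 = 17/3; row 3: 19/5 = 19/5. Minimum is 19/5 at row 3 (w3 leaves); pivot element 5.
Pivot on row 3; the obj-row RHS becomes 85/2 − (-9/2)·(19/5) = 298/5.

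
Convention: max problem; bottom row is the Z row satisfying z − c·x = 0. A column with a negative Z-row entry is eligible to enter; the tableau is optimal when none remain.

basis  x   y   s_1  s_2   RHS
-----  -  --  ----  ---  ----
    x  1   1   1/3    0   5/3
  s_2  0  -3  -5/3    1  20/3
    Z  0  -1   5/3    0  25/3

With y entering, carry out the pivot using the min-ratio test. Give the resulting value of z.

10

Ratio test on column y — row 1: (5/3)/1 = 5/3; row 2: entry -3 ≤ 0. Minimum is 5/3 at row 1 (x leaves); pivot element 1.
Pivot on row 1; the Z-row RHS becomes 25/3 − (-1)·(5/3) = 10.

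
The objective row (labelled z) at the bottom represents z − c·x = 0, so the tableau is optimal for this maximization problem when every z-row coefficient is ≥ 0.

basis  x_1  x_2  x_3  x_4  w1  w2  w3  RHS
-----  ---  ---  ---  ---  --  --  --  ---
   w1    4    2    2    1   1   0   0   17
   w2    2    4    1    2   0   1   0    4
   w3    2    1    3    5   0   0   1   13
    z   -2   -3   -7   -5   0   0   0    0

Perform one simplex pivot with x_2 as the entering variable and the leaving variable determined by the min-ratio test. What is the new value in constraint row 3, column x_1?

Ratio test on column x_2 — row 1: 17/2 = 17/2; row 2: 4/4 = 1; row 3: 13/1 = 13. Minimum is 1 at row 2 (w2 leaves); pivot element 4.
Divide row 2 by 4; eliminate column x_2 from the other rows.
Row 3 update in column x_1: 2 − 1·(1/2) = 3/2.

3/2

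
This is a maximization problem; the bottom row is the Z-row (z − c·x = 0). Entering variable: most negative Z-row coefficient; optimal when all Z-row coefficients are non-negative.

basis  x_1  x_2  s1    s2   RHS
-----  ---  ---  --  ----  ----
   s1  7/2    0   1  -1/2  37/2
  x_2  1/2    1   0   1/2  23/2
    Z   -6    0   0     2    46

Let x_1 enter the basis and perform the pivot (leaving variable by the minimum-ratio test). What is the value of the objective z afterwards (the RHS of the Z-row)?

544/7

Ratio test on column x_1 — row 1: (37/2)/(7/2) = 37/7; row 2: (23/2)/(1/2) = 23. Minimum is 37/7 at row 1 (s1 leaves); pivot element 7/2.
Pivot on row 1; the Z-row RHS becomes 46 − (-6)·(37/7) = 544/7.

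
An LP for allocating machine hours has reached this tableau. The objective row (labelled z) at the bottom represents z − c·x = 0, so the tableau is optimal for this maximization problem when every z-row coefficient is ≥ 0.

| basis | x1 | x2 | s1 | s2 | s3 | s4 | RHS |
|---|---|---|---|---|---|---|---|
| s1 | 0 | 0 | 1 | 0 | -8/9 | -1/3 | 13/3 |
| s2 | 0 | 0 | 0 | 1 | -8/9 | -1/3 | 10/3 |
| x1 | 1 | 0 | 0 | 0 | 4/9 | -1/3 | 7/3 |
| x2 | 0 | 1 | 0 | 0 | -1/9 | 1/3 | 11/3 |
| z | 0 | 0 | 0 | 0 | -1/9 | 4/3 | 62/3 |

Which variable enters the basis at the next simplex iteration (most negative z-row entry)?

Negative z-row entries: s3: -1/9.
The most negative is -1/9 in column s3, so s3 enters.

s3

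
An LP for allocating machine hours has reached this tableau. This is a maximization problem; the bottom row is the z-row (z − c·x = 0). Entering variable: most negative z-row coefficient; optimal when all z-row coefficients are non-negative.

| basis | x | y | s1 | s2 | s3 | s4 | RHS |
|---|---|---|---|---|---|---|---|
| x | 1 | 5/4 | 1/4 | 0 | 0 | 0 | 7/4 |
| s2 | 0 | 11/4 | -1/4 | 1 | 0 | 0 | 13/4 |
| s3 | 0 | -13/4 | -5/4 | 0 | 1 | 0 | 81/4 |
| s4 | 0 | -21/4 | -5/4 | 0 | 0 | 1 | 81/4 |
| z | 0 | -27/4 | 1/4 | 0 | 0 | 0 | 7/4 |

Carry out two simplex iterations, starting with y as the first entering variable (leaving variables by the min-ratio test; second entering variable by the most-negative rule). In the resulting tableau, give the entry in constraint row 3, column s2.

Ratio test on column y — row 1: (7/4)/(5/4) = 7/5; row 2: (13/4)/(11/4) = 13/11; row 3: entry -13/4 ≤ 0; row 4: entry -21/4 ≤ 0. Minimum is 13/11 at row 2 (s2 leaves); pivot element 11/4.
Divide row 2 by 11/4; eliminate column y from the other rows.
Second iteration: most negative z-row entry is -4/11 in column s1, so s1 enters.
Ratio test on column s1 — row 1: (3/11)/(4/11) = 3/4; row 2: entry -1/11 ≤ 0; row 3: entry -17/11 ≤ 0; row 4: entry -19/11 ≤ 0. Minimum is 3/4 at row 1 (x leaves); pivot element 4/11.
Divide row 1 by 4/11; eliminate column s1 from the other rows.
After both pivots, the entry at constraint row 3, column s2 is -3/4.

-3/4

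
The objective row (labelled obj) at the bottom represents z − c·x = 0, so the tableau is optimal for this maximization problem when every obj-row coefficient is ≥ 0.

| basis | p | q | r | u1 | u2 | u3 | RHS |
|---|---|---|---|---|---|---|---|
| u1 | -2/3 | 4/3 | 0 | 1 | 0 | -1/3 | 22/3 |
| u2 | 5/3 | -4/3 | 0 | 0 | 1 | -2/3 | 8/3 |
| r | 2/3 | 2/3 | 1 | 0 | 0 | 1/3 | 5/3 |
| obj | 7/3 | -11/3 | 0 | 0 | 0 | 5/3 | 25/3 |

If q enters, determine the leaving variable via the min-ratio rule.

r

Column q entries and ratios — u1: (22/3)/(4/3) = 11/2; u2: -4/3 ≤ 0, skip; r: (5/3)/(2/3) = 5/2.
Smallest ratio is 5/2 in the row of r, so r leaves.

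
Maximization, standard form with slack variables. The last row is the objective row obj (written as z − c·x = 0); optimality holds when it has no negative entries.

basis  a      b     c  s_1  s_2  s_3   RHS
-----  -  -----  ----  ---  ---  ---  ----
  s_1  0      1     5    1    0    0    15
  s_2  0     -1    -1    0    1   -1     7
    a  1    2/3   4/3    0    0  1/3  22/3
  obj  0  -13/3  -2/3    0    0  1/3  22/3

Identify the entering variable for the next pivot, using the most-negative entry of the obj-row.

b

Negative obj-row entries: b: -13/3, c: -2/3.
The most negative is -13/3 in column b, so b enters.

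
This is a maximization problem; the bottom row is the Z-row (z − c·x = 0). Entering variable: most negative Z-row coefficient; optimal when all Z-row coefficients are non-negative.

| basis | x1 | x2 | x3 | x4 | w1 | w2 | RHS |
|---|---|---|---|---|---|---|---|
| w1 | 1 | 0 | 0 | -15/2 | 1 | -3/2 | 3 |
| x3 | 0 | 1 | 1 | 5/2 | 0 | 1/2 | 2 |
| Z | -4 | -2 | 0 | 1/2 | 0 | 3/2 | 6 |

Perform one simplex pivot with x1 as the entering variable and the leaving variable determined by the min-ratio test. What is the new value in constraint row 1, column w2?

-3/2

Ratio test on column x1 — row 1: 3/1 = 3; row 2: entry 0 ≤ 0. Minimum is 3 at row 1 (w1 leaves); pivot element 1.
Divide row 1 by 1; eliminate column x1 from the other rows.
In the new row 1, the w2 entry is the old entry divided by the pivot: (-3/2)/1 = -3/2.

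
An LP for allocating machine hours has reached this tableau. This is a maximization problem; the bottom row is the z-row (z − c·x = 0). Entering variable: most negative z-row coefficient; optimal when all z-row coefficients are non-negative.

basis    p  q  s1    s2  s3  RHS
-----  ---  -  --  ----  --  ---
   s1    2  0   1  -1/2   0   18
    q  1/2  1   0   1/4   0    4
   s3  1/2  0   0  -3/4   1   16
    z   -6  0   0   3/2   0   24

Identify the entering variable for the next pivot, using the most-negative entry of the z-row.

Negative z-row entries: p: -6.
The most negative is -6 in column p, so p enters.

p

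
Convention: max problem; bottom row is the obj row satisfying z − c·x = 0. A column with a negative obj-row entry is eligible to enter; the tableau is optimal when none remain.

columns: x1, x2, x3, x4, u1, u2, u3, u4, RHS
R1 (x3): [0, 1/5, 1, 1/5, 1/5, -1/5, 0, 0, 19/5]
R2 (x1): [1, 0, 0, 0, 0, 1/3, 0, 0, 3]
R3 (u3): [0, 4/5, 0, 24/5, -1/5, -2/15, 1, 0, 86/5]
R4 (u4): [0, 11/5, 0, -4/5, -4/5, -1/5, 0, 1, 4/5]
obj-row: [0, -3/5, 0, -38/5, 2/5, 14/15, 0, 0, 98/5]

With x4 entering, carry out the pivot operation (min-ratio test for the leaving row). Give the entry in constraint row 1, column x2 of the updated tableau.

Ratio test on column x4 — row 1: (19/5)/(1/5) = 19; row 2: entry 0 ≤ 0; row 3: (86/5)/(24/5) = 43/12; row 4: entry -4/5 ≤ 0. Minimum is 43/12 at row 3 (u3 leaves); pivot element 24/5.
Divide row 3 by 24/5; eliminate column x4 from the other rows.
Row 1 update in column x2: 1/5 − (1/5)·(1/6) = 1/6.

1/6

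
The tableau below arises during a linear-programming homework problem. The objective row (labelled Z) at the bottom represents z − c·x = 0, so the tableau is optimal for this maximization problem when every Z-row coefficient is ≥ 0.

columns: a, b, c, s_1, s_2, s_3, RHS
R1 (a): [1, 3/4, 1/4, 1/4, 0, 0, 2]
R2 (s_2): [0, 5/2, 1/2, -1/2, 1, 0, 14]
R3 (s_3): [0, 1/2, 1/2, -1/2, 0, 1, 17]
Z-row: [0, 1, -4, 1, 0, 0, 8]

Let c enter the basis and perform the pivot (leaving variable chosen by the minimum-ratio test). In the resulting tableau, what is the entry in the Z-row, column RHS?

40

Ratio test on column c — row 1: 2/(1/4) = 8; row 2: 14/(1/2) = 28; row 3: 17/(1/2) = 34. Minimum is 8 at row 1 (a leaves); pivot element 1/4.
Divide row 1 by 1/4; eliminate column c from the other rows.
Z-row update in column RHS: 8 − (-4)·8 = 40.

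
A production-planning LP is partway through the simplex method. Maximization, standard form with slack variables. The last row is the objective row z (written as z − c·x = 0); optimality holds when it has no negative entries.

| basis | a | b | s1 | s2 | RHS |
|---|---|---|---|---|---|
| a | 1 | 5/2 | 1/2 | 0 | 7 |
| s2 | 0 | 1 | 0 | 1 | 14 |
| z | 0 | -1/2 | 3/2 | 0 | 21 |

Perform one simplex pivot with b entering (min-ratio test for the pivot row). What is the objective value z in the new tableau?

112/5

Ratio test on column b — row 1: 7/(5/2) = 14/5; row 2: 14/1 = 14. Minimum is 14/5 at row 1 (a leaves); pivot element 5/2.
Pivot on row 1; the z-row RHS becomes 21 − (-1/2)·(14/5) = 112/5.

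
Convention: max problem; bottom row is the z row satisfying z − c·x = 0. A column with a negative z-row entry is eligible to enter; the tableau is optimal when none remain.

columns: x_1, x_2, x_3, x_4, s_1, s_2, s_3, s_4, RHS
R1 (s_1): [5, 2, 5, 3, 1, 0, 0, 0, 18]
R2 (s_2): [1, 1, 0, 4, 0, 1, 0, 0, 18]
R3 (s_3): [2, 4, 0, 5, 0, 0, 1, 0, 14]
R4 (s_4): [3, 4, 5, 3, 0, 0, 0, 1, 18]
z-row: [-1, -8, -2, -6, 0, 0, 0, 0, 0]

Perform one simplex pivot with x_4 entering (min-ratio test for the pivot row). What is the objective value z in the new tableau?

Ratio test on column x_4 — row 1: 18/3 = 6; row 2: 18/4 = 9/2; row 3: 14/5 = 14/5; row 4: 18/3 = 6. Minimum is 14/5 at row 3 (s_3 leaves); pivot element 5.
Pivot on row 3; the z-row RHS becomes 0 − (-6)·(14/5) = 84/5.

84/5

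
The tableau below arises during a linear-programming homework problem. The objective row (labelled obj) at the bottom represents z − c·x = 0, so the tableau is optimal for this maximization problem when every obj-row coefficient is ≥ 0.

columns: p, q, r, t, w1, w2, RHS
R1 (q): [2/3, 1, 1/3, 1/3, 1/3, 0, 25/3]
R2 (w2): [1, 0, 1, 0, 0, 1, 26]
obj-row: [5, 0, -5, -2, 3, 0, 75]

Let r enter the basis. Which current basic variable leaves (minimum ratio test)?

Column r entries and ratios — q: (25/3)/(1/3) = 25; w2: 26/1 = 26.
Smallest ratio is 25 in the row of q, so q leaves.

q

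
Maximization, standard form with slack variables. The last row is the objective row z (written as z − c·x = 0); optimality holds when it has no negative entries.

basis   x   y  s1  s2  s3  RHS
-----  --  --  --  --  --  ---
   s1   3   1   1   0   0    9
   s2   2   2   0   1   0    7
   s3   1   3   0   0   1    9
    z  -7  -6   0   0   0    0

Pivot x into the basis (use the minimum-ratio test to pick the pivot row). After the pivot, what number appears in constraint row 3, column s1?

-1/3

Ratio test on column x — row 1: 9/3 = 3; row 2: 7/2 = 7/2; row 3: 9/1 = 9. Minimum is 3 at row 1 (s1 leaves); pivot element 3.
Divide row 1 by 3; eliminate column x from the other rows.
Row 3 update in column s1: 0 − 1·(1/3) = -1/3.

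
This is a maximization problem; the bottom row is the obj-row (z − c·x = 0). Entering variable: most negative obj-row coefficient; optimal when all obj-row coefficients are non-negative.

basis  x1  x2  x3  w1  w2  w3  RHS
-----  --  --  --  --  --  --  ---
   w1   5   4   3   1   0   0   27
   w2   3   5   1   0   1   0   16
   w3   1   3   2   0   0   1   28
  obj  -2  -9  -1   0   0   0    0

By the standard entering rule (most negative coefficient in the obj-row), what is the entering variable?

x2

Negative obj-row entries: x1: -2, x2: -9, x3: -1.
The most negative is -9 in column x2, so x2 enters.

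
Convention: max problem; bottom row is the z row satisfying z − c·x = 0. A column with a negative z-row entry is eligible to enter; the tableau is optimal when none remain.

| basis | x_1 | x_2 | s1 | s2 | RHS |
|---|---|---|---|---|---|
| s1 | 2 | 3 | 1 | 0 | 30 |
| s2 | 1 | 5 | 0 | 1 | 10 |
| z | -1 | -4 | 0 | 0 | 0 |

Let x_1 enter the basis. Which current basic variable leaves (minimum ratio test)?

s2

Column x_1 entries and ratios — s1: 30/2 = 15; s2: 10/1 = 10.
Smallest ratio is 10 in the row of s2, so s2 leaves.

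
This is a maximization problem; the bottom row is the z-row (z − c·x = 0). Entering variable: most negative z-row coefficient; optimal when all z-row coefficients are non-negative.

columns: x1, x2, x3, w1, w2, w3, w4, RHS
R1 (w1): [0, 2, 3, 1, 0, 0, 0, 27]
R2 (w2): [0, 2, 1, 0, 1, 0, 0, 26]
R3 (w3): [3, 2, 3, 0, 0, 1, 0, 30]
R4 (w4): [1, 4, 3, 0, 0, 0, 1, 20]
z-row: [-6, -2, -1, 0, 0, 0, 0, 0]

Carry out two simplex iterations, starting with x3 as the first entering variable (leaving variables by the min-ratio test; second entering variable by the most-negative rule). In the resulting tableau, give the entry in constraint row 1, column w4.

-3/2

Ratio test on column x3 — row 1: 27/3 = 9; row 2: 26/1 = 26; row 3: 30/3 = 10; row 4: 20/3 = 20/3. Minimum is 20/3 at row 4 (w4 leaves); pivot element 3.
Divide row 4 by 3; eliminate column x3 from the other rows.
Second iteration: most negative z-row entry is -17/3 in column x1, so x1 enters.
Ratio test on column x1 — row 1: entry -1 ≤ 0; row 2: entry -1/3 ≤ 0; row 3: 10/2 = 5; row 4: (20/3)/(1/3) = 20. Minimum is 5 at row 3 (w3 leaves); pivot element 2.
Divide row 3 by 2; eliminate column x1 from the other rows.
After both pivots, the entry at constraint row 1, column w4 is -3/2.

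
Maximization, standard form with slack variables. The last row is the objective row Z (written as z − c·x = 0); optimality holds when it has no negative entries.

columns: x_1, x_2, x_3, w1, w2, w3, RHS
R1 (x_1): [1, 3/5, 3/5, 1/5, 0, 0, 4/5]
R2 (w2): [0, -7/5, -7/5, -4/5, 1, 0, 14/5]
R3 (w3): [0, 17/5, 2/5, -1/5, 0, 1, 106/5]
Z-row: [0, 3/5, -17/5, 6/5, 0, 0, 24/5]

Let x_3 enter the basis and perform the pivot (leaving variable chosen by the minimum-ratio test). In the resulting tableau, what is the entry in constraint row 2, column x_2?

Ratio test on column x_3 — row 1: (4/5)/(3/5) = 4/3; row 2: entry -7/5 ≤ 0; row 3: (106/5)/(2/5) = 53. Minimum is 4/3 at row 1 (x_1 leaves); pivot element 3/5.
Divide row 1 by 3/5; eliminate column x_3 from the other rows.
Row 2 update in column x_2: -7/5 − (-7/5)·1 = 0.

0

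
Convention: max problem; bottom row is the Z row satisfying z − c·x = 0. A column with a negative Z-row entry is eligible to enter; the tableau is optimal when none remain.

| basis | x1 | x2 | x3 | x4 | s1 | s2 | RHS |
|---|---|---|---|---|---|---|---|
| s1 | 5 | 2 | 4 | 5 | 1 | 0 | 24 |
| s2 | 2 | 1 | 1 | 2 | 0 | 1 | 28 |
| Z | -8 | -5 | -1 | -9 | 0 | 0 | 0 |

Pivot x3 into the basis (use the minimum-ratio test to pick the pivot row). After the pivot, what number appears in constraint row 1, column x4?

5/4

Ratio test on column x3 — row 1: 24/4 = 6; row 2: 28/1 = 28. Minimum is 6 at row 1 (s1 leaves); pivot element 4.
Divide row 1 by 4; eliminate column x3 from the other rows.
In the new row 1, the x4 entry is the old entry divided by the pivot: 5/4 = 5/4.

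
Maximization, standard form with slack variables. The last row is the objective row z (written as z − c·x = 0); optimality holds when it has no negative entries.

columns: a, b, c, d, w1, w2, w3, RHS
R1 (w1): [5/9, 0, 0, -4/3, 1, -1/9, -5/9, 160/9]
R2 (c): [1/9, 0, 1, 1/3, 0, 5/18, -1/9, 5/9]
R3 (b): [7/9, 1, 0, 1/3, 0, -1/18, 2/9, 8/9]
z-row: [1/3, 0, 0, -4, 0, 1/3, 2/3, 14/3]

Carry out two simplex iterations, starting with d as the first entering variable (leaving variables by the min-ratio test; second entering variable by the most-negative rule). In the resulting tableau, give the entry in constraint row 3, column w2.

-1

Ratio test on column d — row 1: entry -4/3 ≤ 0; row 2: (5/9)/(1/3) = 5/3; row 3: (8/9)/(1/3) = 8/3. Minimum is 5/3 at row 2 (c leaves); pivot element 1/3.
Divide row 2 by 1/3; eliminate column d from the other rows.
Second iteration: most negative z-row entry is -2/3 in column w3, so w3 enters.
Ratio test on column w3 — row 1: entry -1 ≤ 0; row 2: entry -1/3 ≤ 0; row 3: (1/3)/(1/3) = 1. Minimum is 1 at row 3 (b leaves); pivot element 1/3.
Divide row 3 by 1/3; eliminate column w3 from the other rows.
After both pivots, the entry at constraint row 3, column w2 is -1.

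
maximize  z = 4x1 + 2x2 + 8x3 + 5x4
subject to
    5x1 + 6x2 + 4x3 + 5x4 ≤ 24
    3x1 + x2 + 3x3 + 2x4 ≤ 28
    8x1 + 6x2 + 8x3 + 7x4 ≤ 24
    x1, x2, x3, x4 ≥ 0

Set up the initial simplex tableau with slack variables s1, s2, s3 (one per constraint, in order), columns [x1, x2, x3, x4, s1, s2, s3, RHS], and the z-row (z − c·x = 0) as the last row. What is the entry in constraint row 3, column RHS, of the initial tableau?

24

The RHS of constraint 3 is b_3 = 24.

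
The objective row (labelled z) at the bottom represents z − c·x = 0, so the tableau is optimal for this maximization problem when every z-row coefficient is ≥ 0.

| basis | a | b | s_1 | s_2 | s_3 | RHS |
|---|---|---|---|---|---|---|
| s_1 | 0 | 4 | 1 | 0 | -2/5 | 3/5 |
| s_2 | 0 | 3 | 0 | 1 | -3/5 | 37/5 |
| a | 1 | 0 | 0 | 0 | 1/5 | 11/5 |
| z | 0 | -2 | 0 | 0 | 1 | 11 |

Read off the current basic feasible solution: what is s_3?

s_3 is not in the basis, so in the current basic feasible solution s_3 = 0.

0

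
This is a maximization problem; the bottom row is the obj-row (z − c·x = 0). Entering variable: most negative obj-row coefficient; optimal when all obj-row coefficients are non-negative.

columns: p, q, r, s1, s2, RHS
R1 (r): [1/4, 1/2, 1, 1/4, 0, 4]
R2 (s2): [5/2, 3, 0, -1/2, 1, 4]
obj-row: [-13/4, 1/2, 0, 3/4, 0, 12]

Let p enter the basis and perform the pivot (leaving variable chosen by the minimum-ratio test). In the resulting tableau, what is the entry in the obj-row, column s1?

1/10

Ratio test on column p — row 1: 4/(1/4) = 16; row 2: 4/(5/2) = 8/5. Minimum is 8/5 at row 2 (s2 leaves); pivot element 5/2.
Divide row 2 by 5/2; eliminate column p from the other rows.
obj-row update in column s1: 3/4 − (-13/4)·(-1/5) = 1/10.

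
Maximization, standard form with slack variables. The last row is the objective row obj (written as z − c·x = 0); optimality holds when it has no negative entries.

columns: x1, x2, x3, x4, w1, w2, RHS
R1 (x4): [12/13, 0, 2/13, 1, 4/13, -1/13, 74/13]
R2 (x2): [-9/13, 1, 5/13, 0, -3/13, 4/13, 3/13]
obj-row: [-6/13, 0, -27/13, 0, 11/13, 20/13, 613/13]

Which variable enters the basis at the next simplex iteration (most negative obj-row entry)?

x3

Negative obj-row entries: x1: -6/13, x3: -27/13.
The most negative is -27/13 in column x3, so x3 enters.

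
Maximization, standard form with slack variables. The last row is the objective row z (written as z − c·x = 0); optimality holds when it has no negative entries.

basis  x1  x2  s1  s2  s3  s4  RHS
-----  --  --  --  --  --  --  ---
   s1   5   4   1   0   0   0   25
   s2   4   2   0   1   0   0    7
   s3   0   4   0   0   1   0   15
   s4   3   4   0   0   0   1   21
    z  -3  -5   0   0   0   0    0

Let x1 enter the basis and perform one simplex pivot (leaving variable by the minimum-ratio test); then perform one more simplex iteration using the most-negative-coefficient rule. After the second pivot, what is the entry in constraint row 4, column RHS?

7

Ratio test on column x1 — row 1: 25/5 = 5; row 2: 7/4 = 7/4; row 3: entry 0 ≤ 0; row 4: 21/3 = 7. Minimum is 7/4 at row 2 (s2 leaves); pivot element 4.
Divide row 2 by 4; eliminate column x1 from the other rows.
Second iteration: most negative z-row entry is -7/2 in column x2, so x2 enters.
Ratio test on column x2 — row 1: (65/4)/(3/2) = 65/6; row 2: (7/4)/(1/2) = 7/2; row 3: 15/4 = 15/4; row 4: (63/4)/(5/2) = 63/10. Minimum is 7/2 at row 2 (x1 leaves); pivot element 1/2.
Divide row 2 by 1/2; eliminate column x2 from the other rows.
After both pivots, the entry at constraint row 4, column RHS is 7.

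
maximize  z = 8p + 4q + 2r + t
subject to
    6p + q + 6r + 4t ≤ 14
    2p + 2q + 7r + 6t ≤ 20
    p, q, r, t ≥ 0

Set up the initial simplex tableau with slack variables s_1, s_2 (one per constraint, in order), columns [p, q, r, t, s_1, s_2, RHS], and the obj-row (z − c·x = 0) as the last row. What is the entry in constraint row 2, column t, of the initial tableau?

6

Constraint 2 has coefficient 6 on t.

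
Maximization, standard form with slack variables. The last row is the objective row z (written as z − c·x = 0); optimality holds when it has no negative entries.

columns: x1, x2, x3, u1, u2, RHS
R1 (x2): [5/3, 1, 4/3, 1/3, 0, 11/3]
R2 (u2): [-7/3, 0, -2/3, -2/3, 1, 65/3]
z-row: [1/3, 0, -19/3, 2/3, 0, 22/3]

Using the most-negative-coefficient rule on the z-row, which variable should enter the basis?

Negative z-row entries: x3: -19/3.
The most negative is -19/3 in column x3, so x3 enters.

x3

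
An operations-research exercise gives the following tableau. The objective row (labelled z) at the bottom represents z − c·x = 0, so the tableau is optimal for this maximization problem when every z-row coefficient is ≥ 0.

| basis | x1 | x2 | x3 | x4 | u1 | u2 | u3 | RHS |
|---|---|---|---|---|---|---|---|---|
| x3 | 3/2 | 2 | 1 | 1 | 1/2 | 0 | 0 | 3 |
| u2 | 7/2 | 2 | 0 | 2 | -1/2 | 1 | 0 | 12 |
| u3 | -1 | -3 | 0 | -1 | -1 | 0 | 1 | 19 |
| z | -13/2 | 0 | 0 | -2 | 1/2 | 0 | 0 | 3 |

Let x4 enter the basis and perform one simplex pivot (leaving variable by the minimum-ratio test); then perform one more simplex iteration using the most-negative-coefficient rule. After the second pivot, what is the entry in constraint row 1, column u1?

Ratio test on column x4 — row 1: 3/1 = 3; row 2: 12/2 = 6; row 3: entry -1 ≤ 0. Minimum is 3 at row 1 (x3 leaves); pivot element 1.
Divide row 1 by 1; eliminate column x4 from the other rows.
Second iteration: most negative z-row entry is -7/2 in column x1, so x1 enters.
Ratio test on column x1 — row 1: 3/(3/2) = 2; row 2: 6/(1/2) = 12; row 3: 22/(1/2) = 44. Minimum is 2 at row 1 (x4 leaves); pivot element 3/2.
Divide row 1 by 3/2; eliminate column x1 from the other rows.
After both pivots, the entry at constraint row 1, column u1 is 1/3.

1/3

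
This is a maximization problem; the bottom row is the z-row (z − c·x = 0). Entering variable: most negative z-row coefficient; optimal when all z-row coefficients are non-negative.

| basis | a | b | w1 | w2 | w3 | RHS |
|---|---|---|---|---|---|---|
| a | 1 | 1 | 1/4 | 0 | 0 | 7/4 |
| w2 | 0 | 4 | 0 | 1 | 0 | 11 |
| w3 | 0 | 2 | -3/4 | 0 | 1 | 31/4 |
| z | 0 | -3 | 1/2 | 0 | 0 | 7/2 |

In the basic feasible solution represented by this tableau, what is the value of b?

0

b is not in the basis, so in the current basic feasible solution b = 0.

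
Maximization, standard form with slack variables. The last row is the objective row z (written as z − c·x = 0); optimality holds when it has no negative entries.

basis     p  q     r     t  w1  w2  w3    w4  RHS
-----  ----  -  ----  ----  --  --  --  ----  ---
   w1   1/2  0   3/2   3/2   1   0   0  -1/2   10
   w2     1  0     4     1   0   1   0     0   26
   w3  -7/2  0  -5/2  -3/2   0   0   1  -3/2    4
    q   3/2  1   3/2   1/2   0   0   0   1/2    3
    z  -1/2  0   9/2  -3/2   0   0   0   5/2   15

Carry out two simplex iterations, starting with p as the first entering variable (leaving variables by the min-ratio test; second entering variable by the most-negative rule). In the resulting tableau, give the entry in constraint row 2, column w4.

-1

Ratio test on column p — row 1: 10/(1/2) = 20; row 2: 26/1 = 26; row 3: entry -7/2 ≤ 0; row 4: 3/(3/2) = 2. Minimum is 2 at row 4 (q leaves); pivot element 3/2.
Divide row 4 by 3/2; eliminate column p from the other rows.
Second iteration: most negative z-row entry is -4/3 in column t, so t enters.
Ratio test on column t — row 1: 9/(4/3) = 27/4; row 2: 24/(2/3) = 36; row 3: entry -1/3 ≤ 0; row 4: 2/(1/3) = 6. Minimum is 6 at row 4 (p leaves); pivot element 1/3.
Divide row 4 by 1/3; eliminate column t from the other rows.
After both pivots, the entry at constraint row 2, column w4 is -1.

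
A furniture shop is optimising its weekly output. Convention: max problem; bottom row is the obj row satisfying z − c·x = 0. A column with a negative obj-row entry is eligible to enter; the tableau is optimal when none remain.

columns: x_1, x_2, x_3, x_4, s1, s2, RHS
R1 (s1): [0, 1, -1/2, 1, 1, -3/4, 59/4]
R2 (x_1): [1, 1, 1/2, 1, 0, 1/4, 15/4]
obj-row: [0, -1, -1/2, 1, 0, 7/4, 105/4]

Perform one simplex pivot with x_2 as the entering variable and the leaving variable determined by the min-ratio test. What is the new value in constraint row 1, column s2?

Ratio test on column x_2 — row 1: (59/4)/1 = 59/4; row 2: (15/4)/1 = 15/4. Minimum is 15/4 at row 2 (x_1 leaves); pivot element 1.
Divide row 2 by 1; eliminate column x_2 from the other rows.
Row 1 update in column s2: -3/4 − 1·(1/4) = -1.

-1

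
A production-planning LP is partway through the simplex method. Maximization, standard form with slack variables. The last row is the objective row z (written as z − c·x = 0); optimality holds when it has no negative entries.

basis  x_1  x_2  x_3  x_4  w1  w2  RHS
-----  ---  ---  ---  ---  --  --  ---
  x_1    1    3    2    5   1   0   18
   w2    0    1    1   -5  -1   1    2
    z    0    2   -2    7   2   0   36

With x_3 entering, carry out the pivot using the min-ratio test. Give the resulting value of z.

Ratio test on column x_3 — row 1: 18/2 = 9; row 2: 2/1 = 2. Minimum is 2 at row 2 (w2 leaves); pivot element 1.
Pivot on row 2; the z-row RHS becomes 36 − (-2)·2 = 40.

40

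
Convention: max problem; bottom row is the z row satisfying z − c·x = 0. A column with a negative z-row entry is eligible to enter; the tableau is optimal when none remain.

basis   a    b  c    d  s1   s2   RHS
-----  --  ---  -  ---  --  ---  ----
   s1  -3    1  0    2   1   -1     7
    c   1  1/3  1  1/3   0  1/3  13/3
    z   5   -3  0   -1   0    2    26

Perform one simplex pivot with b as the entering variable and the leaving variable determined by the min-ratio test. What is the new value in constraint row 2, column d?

Ratio test on column b — row 1: 7/1 = 7; row 2: (13/3)/(1/3) = 13. Minimum is 7 at row 1 (s1 leaves); pivot element 1.
Divide row 1 by 1; eliminate column b from the other rows.
Row 2 update in column d: 1/3 − (1/3)·2 = -1/3.

-1/3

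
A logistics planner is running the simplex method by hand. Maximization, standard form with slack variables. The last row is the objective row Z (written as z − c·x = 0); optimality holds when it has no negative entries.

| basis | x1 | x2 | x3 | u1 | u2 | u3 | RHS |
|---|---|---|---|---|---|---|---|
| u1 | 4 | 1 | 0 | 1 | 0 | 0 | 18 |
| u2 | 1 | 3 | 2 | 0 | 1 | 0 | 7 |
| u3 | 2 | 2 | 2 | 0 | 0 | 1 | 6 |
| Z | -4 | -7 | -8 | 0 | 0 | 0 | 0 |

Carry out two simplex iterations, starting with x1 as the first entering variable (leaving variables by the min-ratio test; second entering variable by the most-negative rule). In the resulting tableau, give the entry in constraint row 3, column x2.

1

Ratio test on column x1 — row 1: 18/4 = 9/2; row 2: 7/1 = 7; row 3: 6/2 = 3. Minimum is 3 at row 3 (u3 leaves); pivot element 2.
Divide row 3 by 2; eliminate column x1 from the other rows.
Second iteration: most negative Z-row entry is -4 in column x3, so x3 enters.
Ratio test on column x3 — row 1: entry -4 ≤ 0; row 2: 4/1 = 4; row 3: 3/1 = 3. Minimum is 3 at row 3 (x1 leaves); pivot element 1.
Divide row 3 by 1; eliminate column x3 from the other rows.
After both pivots, the entry at constraint row 3, column x2 is 1.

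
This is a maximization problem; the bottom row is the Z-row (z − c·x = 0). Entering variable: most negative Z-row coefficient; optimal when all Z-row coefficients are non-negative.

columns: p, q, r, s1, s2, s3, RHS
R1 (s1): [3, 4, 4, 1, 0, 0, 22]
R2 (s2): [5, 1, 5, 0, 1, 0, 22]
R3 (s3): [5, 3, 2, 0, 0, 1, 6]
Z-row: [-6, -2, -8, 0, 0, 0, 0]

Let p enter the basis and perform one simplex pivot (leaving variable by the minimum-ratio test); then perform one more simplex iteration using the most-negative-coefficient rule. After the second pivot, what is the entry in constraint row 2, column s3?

-5/2

Ratio test on column p — row 1: 22/3 = 22/3; row 2: 22/5 = 22/5; row 3: 6/5 = 6/5. Minimum is 6/5 at row 3 (s3 leaves); pivot element 5.
Divide row 3 by 5; eliminate column p from the other rows.
Second iteration: most negative Z-row entry is -28/5 in column r, so r enters.
Ratio test on column r — row 1: (92/5)/(14/5) = 46/7; row 2: 16/3 = 16/3; row 3: (6/5)/(2/5) = 3. Minimum is 3 at row 3 (p leaves); pivot element 2/5.
Divide row 3 by 2/5; eliminate column r from the other rows.
After both pivots, the entry at constraint row 2, column s3 is -5/2.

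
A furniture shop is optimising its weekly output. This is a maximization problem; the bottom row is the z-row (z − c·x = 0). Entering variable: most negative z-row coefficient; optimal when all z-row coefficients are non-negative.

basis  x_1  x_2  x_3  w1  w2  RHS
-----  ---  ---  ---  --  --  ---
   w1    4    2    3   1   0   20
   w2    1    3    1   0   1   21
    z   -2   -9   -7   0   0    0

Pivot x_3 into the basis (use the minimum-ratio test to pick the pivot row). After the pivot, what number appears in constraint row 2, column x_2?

Ratio test on column x_3 — row 1: 20/3 = 20/3; row 2: 21/1 = 21. Minimum is 20/3 at row 1 (w1 leaves); pivot element 3.
Divide row 1 by 3; eliminate column x_3 from the other rows.
Row 2 update in column x_2: 3 − 1·(2/3) = 7/3.

7/3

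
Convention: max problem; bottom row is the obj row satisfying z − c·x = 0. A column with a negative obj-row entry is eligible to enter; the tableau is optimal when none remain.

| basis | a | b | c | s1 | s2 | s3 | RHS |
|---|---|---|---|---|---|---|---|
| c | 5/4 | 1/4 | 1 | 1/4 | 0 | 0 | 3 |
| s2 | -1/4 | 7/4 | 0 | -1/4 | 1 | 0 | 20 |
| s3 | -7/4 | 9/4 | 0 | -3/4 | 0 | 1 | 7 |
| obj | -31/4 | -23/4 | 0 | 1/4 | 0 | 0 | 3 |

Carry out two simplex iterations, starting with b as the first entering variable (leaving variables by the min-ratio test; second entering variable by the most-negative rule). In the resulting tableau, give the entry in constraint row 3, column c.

Ratio test on column b — row 1: 3/(1/4) = 12; row 2: 20/(7/4) = 80/7; row 3: 7/(9/4) = 28/9. Minimum is 28/9 at row 3 (s3 leaves); pivot element 9/4.
Divide row 3 by 9/4; eliminate column b from the other rows.
Second iteration: most negative obj-row entry is -110/9 in column a, so a enters.
Ratio test on column a — row 1: (20/9)/(13/9) = 20/13; row 2: (131/9)/(10/9) = 131/10; row 3: entry -7/9 ≤ 0. Minimum is 20/13 at row 1 (c leaves); pivot element 13/9.
Divide row 1 by 13/9; eliminate column a from the other rows.
After both pivots, the entry at constraint row 3, column c is 7/13.

7/13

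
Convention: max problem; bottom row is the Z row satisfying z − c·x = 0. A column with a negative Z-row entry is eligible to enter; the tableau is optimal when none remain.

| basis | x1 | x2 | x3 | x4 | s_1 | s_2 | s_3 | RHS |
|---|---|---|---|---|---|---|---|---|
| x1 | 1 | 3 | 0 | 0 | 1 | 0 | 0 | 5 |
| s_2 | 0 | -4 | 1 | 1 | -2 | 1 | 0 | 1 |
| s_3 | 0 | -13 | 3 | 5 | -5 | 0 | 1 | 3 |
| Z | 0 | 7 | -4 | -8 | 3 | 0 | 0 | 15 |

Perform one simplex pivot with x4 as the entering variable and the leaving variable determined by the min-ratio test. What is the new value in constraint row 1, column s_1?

1

Ratio test on column x4 — row 1: entry 0 ≤ 0; row 2: 1/1 = 1; row 3: 3/5 = 3/5. Minimum is 3/5 at row 3 (s_3 leaves); pivot element 5.
Divide row 3 by 5; eliminate column x4 from the other rows.
Row 1 update in column s_1: 1 − 0·(-1) = 1.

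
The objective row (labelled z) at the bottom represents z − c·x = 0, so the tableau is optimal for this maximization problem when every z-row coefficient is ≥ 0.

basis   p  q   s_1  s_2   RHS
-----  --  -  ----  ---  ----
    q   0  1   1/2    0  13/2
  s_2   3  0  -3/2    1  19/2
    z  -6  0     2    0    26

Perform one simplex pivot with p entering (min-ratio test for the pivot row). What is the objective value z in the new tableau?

Ratio test on column p — row 1: entry 0 ≤ 0; row 2: (19/2)/3 = 19/6. Minimum is 19/6 at row 2 (s_2 leaves); pivot element 3.
Pivot on row 2; the z-row RHS becomes 26 − (-6)·(19/6) = 45.

45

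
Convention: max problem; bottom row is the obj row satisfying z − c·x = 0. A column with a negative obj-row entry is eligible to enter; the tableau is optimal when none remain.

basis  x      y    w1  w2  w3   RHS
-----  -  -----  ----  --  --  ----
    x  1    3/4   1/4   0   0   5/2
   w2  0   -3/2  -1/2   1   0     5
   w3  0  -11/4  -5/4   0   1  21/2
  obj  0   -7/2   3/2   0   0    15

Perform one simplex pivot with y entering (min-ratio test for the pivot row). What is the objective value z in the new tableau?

80/3

Ratio test on column y — row 1: (5/2)/(3/4) = 10/3; row 2: entry -3/2 ≤ 0; row 3: entry -11/4 ≤ 0. Minimum is 10/3 at row 1 (x leaves); pivot element 3/4.
Pivot on row 1; the obj-row RHS becomes 15 − (-7/2)·(10/3) = 80/3.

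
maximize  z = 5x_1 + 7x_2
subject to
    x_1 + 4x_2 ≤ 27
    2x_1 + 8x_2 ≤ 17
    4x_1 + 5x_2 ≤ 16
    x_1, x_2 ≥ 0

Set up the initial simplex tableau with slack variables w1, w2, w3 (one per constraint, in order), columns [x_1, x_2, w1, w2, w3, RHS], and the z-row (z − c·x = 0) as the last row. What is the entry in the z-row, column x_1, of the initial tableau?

-5

The z-row carries the negated objective coefficients: the x_1 entry is -5.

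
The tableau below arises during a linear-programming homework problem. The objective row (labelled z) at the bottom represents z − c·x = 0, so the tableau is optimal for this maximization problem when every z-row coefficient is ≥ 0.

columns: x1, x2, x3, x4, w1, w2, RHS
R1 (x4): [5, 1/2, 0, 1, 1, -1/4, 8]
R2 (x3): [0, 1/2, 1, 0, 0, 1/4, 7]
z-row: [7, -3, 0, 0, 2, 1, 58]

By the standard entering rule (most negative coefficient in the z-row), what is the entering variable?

x2

Negative z-row entries: x2: -3.
The most negative is -3 in column x2, so x2 enters.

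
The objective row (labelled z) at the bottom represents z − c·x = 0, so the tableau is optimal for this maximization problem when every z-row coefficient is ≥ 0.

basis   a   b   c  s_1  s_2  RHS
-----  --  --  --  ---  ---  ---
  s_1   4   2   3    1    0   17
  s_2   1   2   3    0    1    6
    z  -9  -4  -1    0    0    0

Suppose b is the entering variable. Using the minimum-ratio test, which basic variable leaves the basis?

s_2

Column b entries and ratios — s_1: 17/2 = 17/2; s_2: 6/2 = 3.
Smallest ratio is 3 in the row of s_2, so s_2 leaves.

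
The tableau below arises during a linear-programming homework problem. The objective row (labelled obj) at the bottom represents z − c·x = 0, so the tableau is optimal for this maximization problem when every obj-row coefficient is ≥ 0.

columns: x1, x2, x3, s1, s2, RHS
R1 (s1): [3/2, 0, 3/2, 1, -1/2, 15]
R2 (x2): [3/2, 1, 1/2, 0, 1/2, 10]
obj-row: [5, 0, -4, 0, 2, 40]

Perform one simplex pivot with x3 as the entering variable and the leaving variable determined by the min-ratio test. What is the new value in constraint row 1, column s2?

-1/3

Ratio test on column x3 — row 1: 15/(3/2) = 10; row 2: 10/(1/2) = 20. Minimum is 10 at row 1 (s1 leaves); pivot element 3/2.
Divide row 1 by 3/2; eliminate column x3 from the other rows.
In the new row 1, the s2 entry is the old entry divided by the pivot: (-1/2)/(3/2) = -1/3.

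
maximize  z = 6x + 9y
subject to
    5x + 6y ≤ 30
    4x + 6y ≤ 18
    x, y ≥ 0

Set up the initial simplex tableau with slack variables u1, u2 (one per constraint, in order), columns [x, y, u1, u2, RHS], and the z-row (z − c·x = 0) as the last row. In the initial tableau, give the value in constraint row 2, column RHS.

The RHS of constraint 2 is b_2 = 18.

18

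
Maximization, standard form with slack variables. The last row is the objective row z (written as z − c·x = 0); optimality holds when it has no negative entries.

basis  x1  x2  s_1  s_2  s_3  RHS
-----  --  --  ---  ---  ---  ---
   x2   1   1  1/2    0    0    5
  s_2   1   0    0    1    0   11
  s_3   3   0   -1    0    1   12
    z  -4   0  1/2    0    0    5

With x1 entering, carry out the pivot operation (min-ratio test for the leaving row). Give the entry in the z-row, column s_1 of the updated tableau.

Ratio test on column x1 — row 1: 5/1 = 5; row 2: 11/1 = 11; row 3: 12/3 = 4. Minimum is 4 at row 3 (s_3 leaves); pivot element 3.
Divide row 3 by 3; eliminate column x1 from the other rows.
z-row update in column s_1: 1/2 − (-4)·(-1/3) = -5/6.

-5/6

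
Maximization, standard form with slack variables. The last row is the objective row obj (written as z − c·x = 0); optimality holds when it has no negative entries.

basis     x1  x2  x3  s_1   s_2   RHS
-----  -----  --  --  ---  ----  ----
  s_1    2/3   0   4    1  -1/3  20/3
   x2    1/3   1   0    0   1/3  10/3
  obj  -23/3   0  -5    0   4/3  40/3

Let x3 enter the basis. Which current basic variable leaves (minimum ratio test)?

Column x3 entries and ratios — s_1: (20/3)/4 = 5/3; x2: 0 ≤ 0, skip.
Smallest ratio is 5/3 in the row of s_1, so s_1 leaves.

s_1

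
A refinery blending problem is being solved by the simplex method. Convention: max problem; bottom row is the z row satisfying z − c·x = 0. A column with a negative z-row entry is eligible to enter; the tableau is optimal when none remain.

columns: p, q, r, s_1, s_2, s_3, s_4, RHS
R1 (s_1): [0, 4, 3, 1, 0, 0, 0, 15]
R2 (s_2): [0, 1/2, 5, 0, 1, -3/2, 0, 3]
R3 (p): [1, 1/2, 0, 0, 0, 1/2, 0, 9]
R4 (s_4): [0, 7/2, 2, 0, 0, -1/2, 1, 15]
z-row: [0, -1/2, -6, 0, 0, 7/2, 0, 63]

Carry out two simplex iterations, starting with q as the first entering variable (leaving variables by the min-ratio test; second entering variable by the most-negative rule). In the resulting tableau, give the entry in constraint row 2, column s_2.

8/37

Ratio test on column q — row 1: 15/4 = 15/4; row 2: 3/(1/2) = 6; row 3: 9/(1/2) = 18; row 4: 15/(7/2) = 30/7. Minimum is 15/4 at row 1 (s_1 leaves); pivot element 4.
Divide row 1 by 4; eliminate column q from the other rows.
Second iteration: most negative z-row entry is -45/8 in column r, so r enters.
Ratio test on column r — row 1: (15/4)/(3/4) = 5; row 2: (9/8)/(37/8) = 9/37; row 3: entry -3/8 ≤ 0; row 4: entry -5/8 ≤ 0. Minimum is 9/37 at row 2 (s_2 leaves); pivot element 37/8.
Divide row 2 by 37/8; eliminate column r from the other rows.
After both pivots, the entry at constraint row 2, column s_2 is 8/37.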